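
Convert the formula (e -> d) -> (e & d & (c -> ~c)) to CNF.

e & (~d | ~c)

(e -> d) -> (e & d & (c -> ~c))
= ~(e -> d) | (e & d & (c -> ~c))   [eliminate ->]
= ~(~e | d) | (e & d & (c -> ~c))   [eliminate ->]
= ~(~e | d) | (e & d & (~c | ~c))   [eliminate ->]
= (~~e & ~d) | (e & d & (~c | ~c))   [De Morgan]
= (e & ~d) | (e & d & (~c | ~c))   [double negation]
= (e | e) & (e | d) & (e | ~c | ~c) & (~d | e) & (~d | d) & (~d | ~c | ~c)   [distribute | over &]
= e & (~d | ~c)   [simplify]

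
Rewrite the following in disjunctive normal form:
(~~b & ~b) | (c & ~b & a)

(~~b & ~b) | (c & ~b & a)
≡ (b & ~b) | (c & ~b & a)   — double negation
≡ c & ~b & a   — simplify

c & ~b & a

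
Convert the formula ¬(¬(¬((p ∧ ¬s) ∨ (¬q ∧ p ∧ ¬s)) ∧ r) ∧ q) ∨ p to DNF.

(¬p ∧ r) ∨ (s ∧ r) ∨ ¬q ∨ p

¬(¬(¬((p ∧ ¬s) ∨ (¬q ∧ p ∧ ¬s)) ∧ r) ∧ q) ∨ p
= ¬¬(¬((p ∧ ¬s) ∨ (¬q ∧ p ∧ ¬s)) ∧ r) ∨ ¬q ∨ p   [De Morgan]
= (¬((p ∧ ¬s) ∨ (¬q ∧ p ∧ ¬s)) ∧ r) ∨ ¬q ∨ p   [double negation]
= (¬(p ∧ ¬s) ∧ ¬(¬q ∧ p ∧ ¬s) ∧ r) ∨ ¬q ∨ p   [De Morgan]
= ((¬p ∨ ¬¬s) ∧ ¬(¬q ∧ p ∧ ¬s) ∧ r) ∨ ¬q ∨ p   [De Morgan]
= ((¬p ∨ s) ∧ ¬(¬q ∧ p ∧ ¬s) ∧ r) ∨ ¬q ∨ p   [double negation]
= ((¬p ∨ s) ∧ (¬¬q ∨ ¬p ∨ ¬¬s) ∧ r) ∨ ¬q ∨ p   [De Morgan]
= ((¬p ∨ s) ∧ (q ∨ ¬p ∨ ¬¬s) ∧ r) ∨ ¬q ∨ p   [double negation]
= ((¬p ∨ s) ∧ (q ∨ ¬p ∨ s) ∧ r) ∨ ¬q ∨ p   [double negation]
= (¬p ∧ q ∧ r) ∨ (¬p ∧ ¬p ∧ r) ∨ (¬p ∧ s ∧ r) ∨ (s ∧ q ∧ r) ∨ (s ∧ ¬p ∧ r) ∨ (s ∧ s ∧ r) ∨ ¬q ∨ p   [distribute ∧ over ∨]
= (¬p ∧ r) ∨ (s ∧ r) ∨ ¬q ∨ p   [simplify]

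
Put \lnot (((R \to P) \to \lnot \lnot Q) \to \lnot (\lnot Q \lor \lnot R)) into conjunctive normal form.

\lnot (((R \to P) \to \lnot \lnot Q) \to \lnot (\lnot Q \lor \lnot R))
⇔ \lnot (\lnot ((R \to P) \to \lnot \lnot Q) \lor \lnot (\lnot Q \lor \lnot R))   [eliminate \to]
⇔ \lnot (\lnot (\lnot (R \to P) \lor \lnot \lnot Q) \lor \lnot (\lnot Q \lor \lnot R))   [eliminate \to]
⇔ \lnot (\lnot (\lnot (\lnot R \lor P) \lor \lnot \lnot Q) \lor \lnot (\lnot Q \lor \lnot R))   [eliminate \to]
⇔ \lnot \lnot (\lnot (\lnot R \lor P) \lor \lnot \lnot Q) \land \lnot \lnot (\lnot Q \lor \lnot R)   [De Morgan]
⇔ (\lnot (\lnot R \lor P) \lor \lnot \lnot Q) \land \lnot \lnot (\lnot Q \lor \lnot R)   [double negation]
⇔ ((\lnot \lnot R \land \lnot P) \lor \lnot \lnot Q) \land \lnot \lnot (\lnot Q \lor \lnot R)   [De Morgan]
⇔ ((R \land \lnot P) \lor \lnot \lnot Q) \land \lnot \lnot (\lnot Q \lor \lnot R)   [double negation]
⇔ ((R \land \lnot P) \lor Q) \land \lnot \lnot (\lnot Q \lor \lnot R)   [double negation]
⇔ ((R \land \lnot P) \lor Q) \land (\lnot Q \lor \lnot R)   [double negation]
⇔ (R \lor Q) \land (\lnot P \lor Q) \land (\lnot Q \lor \lnot R)   [distribute \lor over \land]

(R \lor Q) \land (\lnot P \lor Q) \land (\lnot Q \lor \lnot R)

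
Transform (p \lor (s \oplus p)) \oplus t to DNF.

(p \lor (s \oplus p)) \oplus t
⇔ ((p \lor (s \oplus p)) \land \lnot t) \lor (\lnot (p \lor (s \oplus p)) \land t)   — expand \oplus
⇔ ((p \lor (s \land \lnot p) \lor (\lnot s \land p)) \land \lnot t) \lor (\lnot (p \lor (s \oplus p)) \land t)   — expand \oplus
⇔ ((p \lor (s \land \lnot p) \lor (\lnot s \land p)) \land \lnot t) \lor (\lnot (p \lor (s \land \lnot p) \lor (\lnot s \land p)) \land t)   — expand \oplus
⇔ ((p \lor (s \land \lnot p) \lor (\lnot s \land p)) \land \lnot t) \lor (\lnot p \land \lnot (s \land \lnot p) \land \lnot (\lnot s \land p) \land t)   — De Morgan
⇔ ((p \lor (s \land \lnot p) \lor (\lnot s \land p)) \land \lnot t) \lor (\lnot p \land (\lnot s \lor \lnot \lnot p) \land \lnot (\lnot s \land p) \land t)   — De Morgan
⇔ ((p \lor (s \land \lnot p) \lor (\lnot s \land p)) \land \lnot t) \lor (\lnot p \land (\lnot s \lor p) \land \lnot (\lnot s \land p) \land t)   — double negation
⇔ ((p \lor (s \land \lnot p) \lor (\lnot s \land p)) \land \lnot t) \lor (\lnot p \land (\lnot s \lor p) \land (\lnot \lnot s \lor \lnot p) \land t)   — De Morgan
⇔ ((p \lor (s \land \lnot p) \lor (\lnot s \land p)) \land \lnot t) \lor (\lnot p \land (\lnot s \lor p) \land (s \lor \lnot p) \land t)   — double negation
⇔ (p \land \lnot t) \lor (s \land \lnot p \land \lnot t) \lor (\lnot s \land p \land \lnot t) \lor (\lnot p \land \lnot s \land s \land t) \lor (\lnot p \land \lnot s \land \lnot p \land t) \lor (\lnot p \land p \land s \land t) \lor (\lnot p \land p \land \lnot p \land t)   — distribute \land over \lor
⇔ (p \land \lnot t) \lor (s \land \lnot p \land \lnot t) \lor (\lnot p \land \lnot s \land t)   — simplify

(p \land \lnot t) \lor (s \land \lnot p \land \lnot t) \lor (\lnot p \land \lnot s \land t)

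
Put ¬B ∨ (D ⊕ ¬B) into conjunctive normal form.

¬B ∨ D

¬B ∨ (D ⊕ ¬B)
= ¬B ∨ ((D ∨ ¬B) ∧ ¬(D ∧ ¬B))   [expand ⊕]
= ¬B ∨ ((D ∨ ¬B) ∧ (¬D ∨ ¬¬B))   [De Morgan]
= ¬B ∨ ((D ∨ ¬B) ∧ (¬D ∨ B))   [double negation]
= (¬B ∨ D ∨ ¬B) ∧ (¬B ∨ ¬D ∨ B)   [distribute ∨ over ∧]
= ¬B ∨ D   [simplify]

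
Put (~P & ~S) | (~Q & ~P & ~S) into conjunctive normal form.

(~P & ~S) | (~Q & ~P & ~S)
≡ (~P | ~Q) & (~P | ~P) & (~P | ~S) & (~S | ~Q) & (~S | ~P) & (~S | ~S)   (distribute | over &)
≡ ~P & ~S   (simplify)

~P & ~S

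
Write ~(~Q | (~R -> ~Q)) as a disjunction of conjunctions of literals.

~(~Q | (~R -> ~Q))
= ~(~Q | ~~R | ~Q)
= ~~Q & ~~~R & ~~Q
= Q & ~~~R & ~~Q
= Q & ~R & ~~Q
= Q & ~R & Q
= Q & ~R

Q & ~R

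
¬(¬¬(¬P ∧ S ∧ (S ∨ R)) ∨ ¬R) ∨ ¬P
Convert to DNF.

¬(¬¬(¬P ∧ S ∧ (S ∨ R)) ∨ ¬R) ∨ ¬P
= (¬¬¬(¬P ∧ S ∧ (S ∨ R)) ∧ ¬¬R) ∨ ¬P
= (¬(¬P ∧ S ∧ (S ∨ R)) ∧ ¬¬R) ∨ ¬P
= ((¬¬P ∨ ¬S ∨ ¬(S ∨ R)) ∧ ¬¬R) ∨ ¬P
= ((P ∨ ¬S ∨ ¬(S ∨ R)) ∧ ¬¬R) ∨ ¬P
= ((P ∨ ¬S ∨ (¬S ∧ ¬R)) ∧ ¬¬R) ∨ ¬P
= ((P ∨ ¬S ∨ (¬S ∧ ¬R)) ∧ R) ∨ ¬P
= (P ∧ R) ∨ (¬S ∧ R) ∨ (¬S ∧ ¬R ∧ R) ∨ ¬P
= (P ∧ R) ∨ (¬S ∧ R) ∨ ¬P

(P ∧ R) ∨ (¬S ∧ R) ∨ ¬P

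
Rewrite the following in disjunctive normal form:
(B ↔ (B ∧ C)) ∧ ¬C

¬B ∧ ¬C

(B ↔ (B ∧ C)) ∧ ¬C
≡ (B → (B ∧ C)) ∧ ((B ∧ C) → B) ∧ ¬C   [eliminate ↔]
≡ (¬B ∨ (B ∧ C)) ∧ ((B ∧ C) → B) ∧ ¬C   [eliminate →]
≡ (¬B ∨ (B ∧ C)) ∧ (¬(B ∧ C) ∨ B) ∧ ¬C   [eliminate →]
≡ (¬B ∨ (B ∧ C)) ∧ (¬B ∨ ¬C ∨ B) ∧ ¬C   [De Morgan]
≡ (¬B ∧ ¬B ∧ ¬C) ∨ (¬B ∧ ¬C ∧ ¬C) ∨ (¬B ∧ B ∧ ¬C) ∨ (B ∧ C ∧ ¬B ∧ ¬C) ∨ (B ∧ C ∧ ¬C ∧ ¬C) ∨ (B ∧ C ∧ B ∧ ¬C)   [distribute ∧ over ∨]
≡ ¬B ∧ ¬C   [simplify]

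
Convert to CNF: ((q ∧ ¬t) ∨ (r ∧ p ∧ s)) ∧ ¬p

((q ∧ ¬t) ∨ (r ∧ p ∧ s)) ∧ ¬p
⇔ (q ∨ r) ∧ (q ∨ p) ∧ (q ∨ s) ∧ (¬t ∨ r) ∧ (¬t ∨ p) ∧ (¬t ∨ s) ∧ ¬p   — distribute ∨ over ∧

(q ∨ r) ∧ (q ∨ p) ∧ (q ∨ s) ∧ (¬t ∨ r) ∧ (¬t ∨ p) ∧ (¬t ∨ s) ∧ ¬p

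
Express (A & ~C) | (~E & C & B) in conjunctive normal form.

(A & ~C) | (~E & C & B)
≡ (A | ~E) & (A | C) & (A | B) & (~C | ~E) & (~C | C) & (~C | B)   [distribute | over &]
≡ (A | ~E) & (A | C) & (A | B) & (~C | ~E) & (~C | B)   [simplify]

(A | ~E) & (A | C) & (A | B) & (~C | ~E) & (~C | B)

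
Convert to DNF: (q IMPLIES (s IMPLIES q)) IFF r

(r AND NOT q) OR (r AND NOT s) OR (r AND q)

(q IMPLIES (s IMPLIES q)) IFF r
≡ ((q IMPLIES (s IMPLIES q)) IMPLIES r) AND (r IMPLIES (q IMPLIES (s IMPLIES q)))   [eliminate IFF]
≡ (NOT (q IMPLIES (s IMPLIES q)) OR r) AND (r IMPLIES (q IMPLIES (s IMPLIES q)))   [eliminate IMPLIES]
≡ (NOT (NOT q OR (s IMPLIES q)) OR r) AND (r IMPLIES (q IMPLIES (s IMPLIES q)))   [eliminate IMPLIES]
≡ (NOT (NOT q OR NOT s OR q) OR r) AND (r IMPLIES (q IMPLIES (s IMPLIES q)))   [eliminate IMPLIES]
≡ (NOT (NOT q OR NOT s OR q) OR r) AND (NOT r OR (q IMPLIES (s IMPLIES q)))   [eliminate IMPLIES]
≡ (NOT (NOT q OR NOT s OR q) OR r) AND (NOT r OR NOT q OR (s IMPLIES q))   [eliminate IMPLIES]
≡ (NOT (NOT q OR NOT s OR q) OR r) AND (NOT r OR NOT q OR NOT s OR q)   [eliminate IMPLIES]
≡ ((NOT NOT q AND NOT NOT s AND NOT q) OR r) AND (NOT r OR NOT q OR NOT s OR q)   [De Morgan]
≡ ((q AND NOT NOT s AND NOT q) OR r) AND (NOT r OR NOT q OR NOT s OR q)   [double negation]
≡ ((q AND s AND NOT q) OR r) AND (NOT r OR NOT q OR NOT s OR q)   [double negation]
≡ (q AND s AND NOT q AND NOT r) OR (q AND s AND NOT q AND NOT q) OR (q AND s AND NOT q AND NOT s) OR (q AND s AND NOT q AND q) OR (r AND NOT r) OR (r AND NOT q) OR (r AND NOT s) OR (r AND q)   [distribute AND over OR]
≡ (r AND NOT q) OR (r AND NOT s) OR (r AND q)   [simplify]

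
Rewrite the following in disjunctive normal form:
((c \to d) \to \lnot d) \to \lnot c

((c \to d) \to \lnot d) \to \lnot c
≡ \lnot ((c \to d) \to \lnot d) \lor \lnot c   — eliminate \to
≡ \lnot (\lnot (c \to d) \lor \lnot d) \lor \lnot c   — eliminate \to
≡ \lnot (\lnot (\lnot c \lor d) \lor \lnot d) \lor \lnot c   — eliminate \to
≡ (\lnot \lnot (\lnot c \lor d) \land \lnot \lnot d) \lor \lnot c   — De Morgan
≡ ((\lnot c \lor d) \land \lnot \lnot d) \lor \lnot c   — double negation
≡ ((\lnot c \lor d) \land d) \lor \lnot c   — double negation
≡ (\lnot c \land d) \lor (d \land d) \lor \lnot c   — distribute \land over \lor
≡ d \lor \lnot c   — simplify

d \lor \lnot c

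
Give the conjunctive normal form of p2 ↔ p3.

(¬p2 ∨ p3) ∧ (¬p3 ∨ p2)

p2 ↔ p3
≡ (p2 → p3) ∧ (p3 → p2)   (eliminate ↔)
≡ (¬p2 ∨ p3) ∧ (p3 → p2)   (eliminate →)
≡ (¬p2 ∨ p3) ∧ (¬p3 ∨ p2)   (eliminate →)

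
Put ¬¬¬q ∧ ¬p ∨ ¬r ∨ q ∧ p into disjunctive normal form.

¬q ∧ ¬p ∨ ¬r ∨ q ∧ p

¬¬¬q ∧ ¬p ∨ ¬r ∨ q ∧ p
= ¬q ∧ ¬p ∨ ¬r ∨ q ∧ p   (double negation)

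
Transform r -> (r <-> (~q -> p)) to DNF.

r -> (r <-> (~q -> p))
≡ ~r | (r <-> (~q -> p))   [eliminate ->]
≡ ~r | ((r -> (~q -> p)) & ((~q -> p) -> r))   [eliminate <->]
≡ ~r | ((~r | (~q -> p)) & ((~q -> p) -> r))   [eliminate ->]
≡ ~r | ((~r | ~~q | p) & ((~q -> p) -> r))   [eliminate ->]
≡ ~r | ((~r | ~~q | p) & (~(~q -> p) | r))   [eliminate ->]
≡ ~r | ((~r | ~~q | p) & (~(~~q | p) | r))   [eliminate ->]
≡ ~r | ((~r | q | p) & (~(~~q | p) | r))   [double negation]
≡ ~r | ((~r | q | p) & ((~~~q & ~p) | r))   [De Morgan]
≡ ~r | ((~r | q | p) & ((~q & ~p) | r))   [double negation]
≡ ~r | (~r & ~q & ~p) | (~r & r) | (q & ~q & ~p) | (q & r) | (p & ~q & ~p) | (p & r)   [distribute & over |]
≡ ~r | (q & r) | (p & r)   [simplify]

~r | (q & r) | (p & r)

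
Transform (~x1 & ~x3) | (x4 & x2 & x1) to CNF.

(~x1 & ~x3) | (x4 & x2 & x1)
≡ (~x1 | x4) & (~x1 | x2) & (~x1 | x1) & (~x3 | x4) & (~x3 | x2) & (~x3 | x1)   (distribute | over &)
≡ (~x1 | x4) & (~x1 | x2) & (~x3 | x4) & (~x3 | x2) & (~x3 | x1)   (simplify)

(~x1 | x4) & (~x1 | x2) & (~x3 | x4) & (~x3 | x2) & (~x3 | x1)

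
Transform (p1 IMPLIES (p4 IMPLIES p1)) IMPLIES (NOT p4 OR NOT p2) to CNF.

(p1 OR NOT p4 OR NOT p2) AND (NOT p1 OR NOT p4 OR NOT p2)

(p1 IMPLIES (p4 IMPLIES p1)) IMPLIES (NOT p4 OR NOT p2)
⇔ NOT (p1 IMPLIES (p4 IMPLIES p1)) OR NOT p4 OR NOT p2
⇔ NOT (NOT p1 OR (p4 IMPLIES p1)) OR NOT p4 OR NOT p2
⇔ NOT (NOT p1 OR NOT p4 OR p1) OR NOT p4 OR NOT p2
⇔ (NOT NOT p1 AND NOT NOT p4 AND NOT p1) OR NOT p4 OR NOT p2
⇔ (p1 AND NOT NOT p4 AND NOT p1) OR NOT p4 OR NOT p2
⇔ (p1 AND p4 AND NOT p1) OR NOT p4 OR NOT p2
⇔ (p1 OR NOT p4 OR NOT p2) AND (p4 OR NOT p4 OR NOT p2) AND (NOT p1 OR NOT p4 OR NOT p2)
⇔ (p1 OR NOT p4 OR NOT p2) AND (NOT p1 OR NOT p4 OR NOT p2)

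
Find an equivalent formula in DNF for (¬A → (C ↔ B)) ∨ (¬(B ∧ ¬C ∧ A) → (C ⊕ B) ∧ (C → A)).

(¬A → (C ↔ B)) ∨ (¬(B ∧ ¬C ∧ A) → (C ⊕ B) ∧ (C → A))
= ¬¬A ∨ (C ↔ B) ∨ (¬(B ∧ ¬C ∧ A) → (C ⊕ B) ∧ (C → A))   (eliminate →)
= ¬¬A ∨ (C → B) ∧ (B → C) ∨ (¬(B ∧ ¬C ∧ A) → (C ⊕ B) ∧ (C → A))   (eliminate ↔)
= ¬¬A ∨ (¬C ∨ B) ∧ (B → C) ∨ (¬(B ∧ ¬C ∧ A) → (C ⊕ B) ∧ (C → A))   (eliminate →)
= ¬¬A ∨ (¬C ∨ B) ∧ (¬B ∨ C) ∨ (¬(B ∧ ¬C ∧ A) → (C ⊕ B) ∧ (C → A))   (eliminate →)
= ¬¬A ∨ (¬C ∨ B) ∧ (¬B ∨ C) ∨ ¬¬(B ∧ ¬C ∧ A) ∨ (C ⊕ B) ∧ (C → A)   (eliminate →)
= ¬¬A ∨ (¬C ∨ B) ∧ (¬B ∨ C) ∨ ¬¬(B ∧ ¬C ∧ A) ∨ (C ∧ ¬B ∨ ¬C ∧ B) ∧ (C → A)   (expand ⊕)
= ¬¬A ∨ (¬C ∨ B) ∧ (¬B ∨ C) ∨ ¬¬(B ∧ ¬C ∧ A) ∨ (C ∧ ¬B ∨ ¬C ∧ B) ∧ (¬C ∨ A)   (eliminate →)
= A ∨ (¬C ∨ B) ∧ (¬B ∨ C) ∨ ¬¬(B ∧ ¬C ∧ A) ∨ (C ∧ ¬B ∨ ¬C ∧ B) ∧ (¬C ∨ A)   (double negation)
= A ∨ (¬C ∨ B) ∧ (¬B ∨ C) ∨ B ∧ ¬C ∧ A ∨ (C ∧ ¬B ∨ ¬C ∧ B) ∧ (¬C ∨ A)   (double negation)
= A ∨ ¬C ∧ ¬B ∨ ¬C ∧ C ∨ B ∧ ¬B ∨ B ∧ C ∨ B ∧ ¬C ∧ A ∨ C ∧ ¬B ∧ ¬C ∨ C ∧ ¬B ∧ A ∨ ¬C ∧ B ∧ ¬C ∨ ¬C ∧ B ∧ A   (distribute ∧ over ∨)
= A ∨ ¬C ∧ ¬B ∨ B ∧ C ∨ ¬C ∧ B   (simplify)

A ∨ ¬C ∧ ¬B ∨ B ∧ C ∨ ¬C ∧ B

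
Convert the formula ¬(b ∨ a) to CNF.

¬(b ∨ a)
= ¬b ∧ ¬a   — De Morgan

¬b ∧ ¬a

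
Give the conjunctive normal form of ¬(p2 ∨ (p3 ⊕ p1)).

¬p2 ∧ (¬p3 ∨ p1) ∧ (¬p1 ∨ p3)

¬(p2 ∨ (p3 ⊕ p1))
≡ ¬(p2 ∨ (p3 ∨ p1) ∧ ¬(p3 ∧ p1))   [expand ⊕]
≡ ¬p2 ∧ ¬((p3 ∨ p1) ∧ ¬(p3 ∧ p1))   [De Morgan]
≡ ¬p2 ∧ (¬(p3 ∨ p1) ∨ ¬¬(p3 ∧ p1))   [De Morgan]
≡ ¬p2 ∧ (¬p3 ∧ ¬p1 ∨ ¬¬(p3 ∧ p1))   [De Morgan]
≡ ¬p2 ∧ (¬p3 ∧ ¬p1 ∨ p3 ∧ p1)   [double negation]
≡ ¬p2 ∧ (¬p3 ∨ p3) ∧ (¬p3 ∨ p1) ∧ (¬p1 ∨ p3) ∧ (¬p1 ∨ p1)   [distribute ∨ over ∧]
≡ ¬p2 ∧ (¬p3 ∨ p1) ∧ (¬p1 ∨ p3)   [simplify]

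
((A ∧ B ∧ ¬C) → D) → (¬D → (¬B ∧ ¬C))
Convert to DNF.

(A ∧ B ∧ ¬C ∧ ¬D) ∨ D ∨ (¬B ∧ ¬C)

((A ∧ B ∧ ¬C) → D) → (¬D → (¬B ∧ ¬C))
≡ ¬((A ∧ B ∧ ¬C) → D) ∨ (¬D → (¬B ∧ ¬C))
≡ ¬(¬(A ∧ B ∧ ¬C) ∨ D) ∨ (¬D → (¬B ∧ ¬C))
≡ ¬(¬(A ∧ B ∧ ¬C) ∨ D) ∨ ¬¬D ∨ (¬B ∧ ¬C)
≡ (¬¬(A ∧ B ∧ ¬C) ∧ ¬D) ∨ ¬¬D ∨ (¬B ∧ ¬C)
≡ (A ∧ B ∧ ¬C ∧ ¬D) ∨ ¬¬D ∨ (¬B ∧ ¬C)
≡ (A ∧ B ∧ ¬C ∧ ¬D) ∨ D ∨ (¬B ∧ ¬C)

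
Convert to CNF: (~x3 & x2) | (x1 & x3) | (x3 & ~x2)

(~x3 | x1 | ~x2) & (x2 | x3)

(~x3 & x2) | (x1 & x3) | (x3 & ~x2)
= (~x3 | x1 | x3) & (~x3 | x1 | ~x2) & (~x3 | x3 | x3) & (~x3 | x3 | ~x2) & (x2 | x1 | x3) & (x2 | x1 | ~x2) & (x2 | x3 | x3) & (x2 | x3 | ~x2)   [distribute | over &]
= (~x3 | x1 | ~x2) & (x2 | x3)   [simplify]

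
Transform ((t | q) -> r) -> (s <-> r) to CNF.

((t | q) -> r) -> (s <-> r)
≡ ~((t | q) -> r) | (s <-> r)   [eliminate ->]
≡ ~(~(t | q) | r) | (s <-> r)   [eliminate ->]
≡ ~(~(t | q) | r) | ((s -> r) & (r -> s))   [eliminate <->]
≡ ~(~(t | q) | r) | ((~s | r) & (r -> s))   [eliminate ->]
≡ ~(~(t | q) | r) | ((~s | r) & (~r | s))   [eliminate ->]
≡ (~~(t | q) & ~r) | ((~s | r) & (~r | s))   [De Morgan]
≡ ((t | q) & ~r) | ((~s | r) & (~r | s))   [double negation]
≡ (t | q | ~s | r) & (t | q | ~r | s) & (~r | ~s | r) & (~r | ~r | s)   [distribute | over &]
≡ (t | q | ~s | r) & (~r | s)   [simplify]

(t | q | ~s | r) & (~r | s)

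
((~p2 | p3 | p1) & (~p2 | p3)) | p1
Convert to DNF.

((~p2 | p3 | p1) & (~p2 | p3)) | p1
⇔ (~p2 & ~p2) | (~p2 & p3) | (p3 & ~p2) | (p3 & p3) | (p1 & ~p2) | (p1 & p3) | p1   [distribute & over |]
⇔ ~p2 | p3 | p1   [simplify]

~p2 | p3 | p1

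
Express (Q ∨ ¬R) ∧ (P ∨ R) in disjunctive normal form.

(Q ∨ ¬R) ∧ (P ∨ R)
⇔ Q ∧ P ∨ Q ∧ R ∨ ¬R ∧ P ∨ ¬R ∧ R   (distribute ∧ over ∨)
⇔ Q ∧ P ∨ Q ∧ R ∨ ¬R ∧ P   (simplify)

Q ∧ P ∨ Q ∧ R ∨ ¬R ∧ P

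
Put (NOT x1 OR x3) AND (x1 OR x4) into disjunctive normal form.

(NOT x1 AND x4) OR (x3 AND x1) OR (x3 AND x4)

(NOT x1 OR x3) AND (x1 OR x4)
⇔ (NOT x1 AND x1) OR (NOT x1 AND x4) OR (x3 AND x1) OR (x3 AND x4)   (distribute AND over OR)
⇔ (NOT x1 AND x4) OR (x3 AND x1) OR (x3 AND x4)   (simplify)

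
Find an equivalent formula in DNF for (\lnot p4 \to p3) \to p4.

(\lnot p4 \land \lnot p3) \lor p4

(\lnot p4 \to p3) \to p4
⇔ \lnot (\lnot p4 \to p3) \lor p4   [eliminate \to]
⇔ \lnot (\lnot \lnot p4 \lor p3) \lor p4   [eliminate \to]
⇔ (\lnot \lnot \lnot p4 \land \lnot p3) \lor p4   [De Morgan]
⇔ (\lnot p4 \land \lnot p3) \lor p4   [double negation]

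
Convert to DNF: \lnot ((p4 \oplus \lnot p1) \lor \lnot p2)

\lnot ((p4 \oplus \lnot p1) \lor \lnot p2)
⇔ \lnot (p4 \land \lnot \lnot p1 \lor \lnot p4 \land \lnot p1 \lor \lnot p2)   [expand \oplus]
⇔ \lnot (p4 \land \lnot \lnot p1) \land \lnot (\lnot p4 \land \lnot p1) \land \lnot \lnot p2   [De Morgan]
⇔ (\lnot p4 \lor \lnot \lnot \lnot p1) \land \lnot (\lnot p4 \land \lnot p1) \land \lnot \lnot p2   [De Morgan]
⇔ (\lnot p4 \lor \lnot p1) \land \lnot (\lnot p4 \land \lnot p1) \land \lnot \lnot p2   [double negation]
⇔ (\lnot p4 \lor \lnot p1) \land (\lnot \lnot p4 \lor \lnot \lnot p1) \land \lnot \lnot p2   [De Morgan]
⇔ (\lnot p4 \lor \lnot p1) \land (p4 \lor \lnot \lnot p1) \land \lnot \lnot p2   [double negation]
⇔ (\lnot p4 \lor \lnot p1) \land (p4 \lor p1) \land \lnot \lnot p2   [double negation]
⇔ (\lnot p4 \lor \lnot p1) \land (p4 \lor p1) \land p2   [double negation]
⇔ \lnot p4 \land p4 \land p2 \lor \lnot p4 \land p1 \land p2 \lor \lnot p1 \land p4 \land p2 \lor \lnot p1 \land p1 \land p2   [distribute \land over \lor]
⇔ \lnot p4 \land p1 \land p2 \lor \lnot p1 \land p4 \land p2   [simplify]

\lnot p4 \land p1 \land p2 \lor \lnot p1 \land p4 \land p2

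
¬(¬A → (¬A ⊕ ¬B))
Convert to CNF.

¬(¬A → (¬A ⊕ ¬B))
= ¬(¬¬A ∨ (¬A ⊕ ¬B))   [eliminate →]
= ¬(¬¬A ∨ ((¬A ∨ ¬B) ∧ ¬(¬A ∧ ¬B)))   [expand ⊕]
= ¬¬¬A ∧ ¬((¬A ∨ ¬B) ∧ ¬(¬A ∧ ¬B))   [De Morgan]
= ¬A ∧ ¬((¬A ∨ ¬B) ∧ ¬(¬A ∧ ¬B))   [double negation]
= ¬A ∧ (¬(¬A ∨ ¬B) ∨ ¬¬(¬A ∧ ¬B))   [De Morgan]
= ¬A ∧ ((¬¬A ∧ ¬¬B) ∨ ¬¬(¬A ∧ ¬B))   [De Morgan]
= ¬A ∧ ((A ∧ ¬¬B) ∨ ¬¬(¬A ∧ ¬B))   [double negation]
= ¬A ∧ ((A ∧ B) ∨ ¬¬(¬A ∧ ¬B))   [double negation]
= ¬A ∧ ((A ∧ B) ∨ (¬A ∧ ¬B))   [double negation]
= ¬A ∧ (A ∨ ¬A) ∧ (A ∨ ¬B) ∧ (B ∨ ¬A) ∧ (B ∨ ¬B)   [distribute ∨ over ∧]
= ¬A ∧ (A ∨ ¬B)   [simplify]

¬A ∧ (A ∨ ¬B)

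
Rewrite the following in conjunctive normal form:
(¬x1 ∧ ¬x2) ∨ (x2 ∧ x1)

(¬x1 ∧ ¬x2) ∨ (x2 ∧ x1)
≡ (¬x1 ∨ x2) ∧ (¬x1 ∨ x1) ∧ (¬x2 ∨ x2) ∧ (¬x2 ∨ x1)   [distribute ∨ over ∧]
≡ (¬x1 ∨ x2) ∧ (¬x2 ∨ x1)   [simplify]

(¬x1 ∨ x2) ∧ (¬x2 ∨ x1)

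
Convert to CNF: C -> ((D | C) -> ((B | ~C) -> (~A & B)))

~C | ~B | ~A

C -> ((D | C) -> ((B | ~C) -> (~A & B)))
≡ ~C | ((D | C) -> ((B | ~C) -> (~A & B)))   [eliminate ->]
≡ ~C | ~(D | C) | ((B | ~C) -> (~A & B))   [eliminate ->]
≡ ~C | ~(D | C) | ~(B | ~C) | (~A & B)   [eliminate ->]
≡ ~C | (~D & ~C) | ~(B | ~C) | (~A & B)   [De Morgan]
≡ ~C | (~D & ~C) | (~B & ~~C) | (~A & B)   [De Morgan]
≡ ~C | (~D & ~C) | (~B & C) | (~A & B)   [double negation]
≡ (~C | ~D | ~B | ~A) & (~C | ~D | ~B | B) & (~C | ~D | C | ~A) & (~C | ~D | C | B) & (~C | ~C | ~B | ~A) & (~C | ~C | ~B | B) & (~C | ~C | C | ~A) & (~C | ~C | C | B)   [distribute | over &]
≡ ~C | ~B | ~A   [simplify]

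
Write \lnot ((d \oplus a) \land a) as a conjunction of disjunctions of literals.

\lnot a \lor d

\lnot ((d \oplus a) \land a)
≡ \lnot ((d \lor a) \land \lnot (d \land a) \land a)   (expand \oplus)
≡ \lnot (d \lor a) \lor \lnot \lnot (d \land a) \lor \lnot a   (De Morgan)
≡ (\lnot d \land \lnot a) \lor \lnot \lnot (d \land a) \lor \lnot a   (De Morgan)
≡ (\lnot d \land \lnot a) \lor (d \land a) \lor \lnot a   (double negation)
≡ (\lnot d \lor d \lor \lnot a) \land (\lnot d \lor a \lor \lnot a) \land (\lnot a \lor d \lor \lnot a) \land (\lnot a \lor a \lor \lnot a)   (distribute \lor over \land)
≡ \lnot a \lor d   (simplify)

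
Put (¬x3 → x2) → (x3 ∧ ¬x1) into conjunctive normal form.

(¬x3 → x2) → (x3 ∧ ¬x1)
≡ ¬(¬x3 → x2) ∨ (x3 ∧ ¬x1)   — eliminate →
≡ ¬(¬¬x3 ∨ x2) ∨ (x3 ∧ ¬x1)   — eliminate →
≡ (¬¬¬x3 ∧ ¬x2) ∨ (x3 ∧ ¬x1)   — De Morgan
≡ (¬x3 ∧ ¬x2) ∨ (x3 ∧ ¬x1)   — double negation
≡ (¬x3 ∨ x3) ∧ (¬x3 ∨ ¬x1) ∧ (¬x2 ∨ x3) ∧ (¬x2 ∨ ¬x1)   — distribute ∨ over ∧
≡ (¬x3 ∨ ¬x1) ∧ (¬x2 ∨ x3) ∧ (¬x2 ∨ ¬x1)   — simplify

(¬x3 ∨ ¬x1) ∧ (¬x2 ∨ x3) ∧ (¬x2 ∨ ¬x1)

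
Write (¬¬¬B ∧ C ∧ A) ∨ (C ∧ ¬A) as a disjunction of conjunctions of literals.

(¬¬¬B ∧ C ∧ A) ∨ (C ∧ ¬A)
≡ (¬B ∧ C ∧ A) ∨ (C ∧ ¬A)   [double negation]

(¬B ∧ C ∧ A) ∨ (C ∧ ¬A)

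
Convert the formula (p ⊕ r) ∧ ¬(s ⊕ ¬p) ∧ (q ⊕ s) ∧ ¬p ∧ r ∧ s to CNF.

(¬q ∨ ¬s) ∧ ¬p ∧ r ∧ s

(p ⊕ r) ∧ ¬(s ⊕ ¬p) ∧ (q ⊕ s) ∧ ¬p ∧ r ∧ s
= (p ∨ r) ∧ ¬(p ∧ r) ∧ ¬(s ⊕ ¬p) ∧ (q ⊕ s) ∧ ¬p ∧ r ∧ s   [expand ⊕]
= (p ∨ r) ∧ ¬(p ∧ r) ∧ ¬((s ∨ ¬p) ∧ ¬(s ∧ ¬p)) ∧ (q ⊕ s) ∧ ¬p ∧ r ∧ s   [expand ⊕]
= (p ∨ r) ∧ ¬(p ∧ r) ∧ ¬((s ∨ ¬p) ∧ ¬(s ∧ ¬p)) ∧ (q ∨ s) ∧ ¬(q ∧ s) ∧ ¬p ∧ r ∧ s   [expand ⊕]
= (p ∨ r) ∧ (¬p ∨ ¬r) ∧ ¬((s ∨ ¬p) ∧ ¬(s ∧ ¬p)) ∧ (q ∨ s) ∧ ¬(q ∧ s) ∧ ¬p ∧ r ∧ s   [De Morgan]
= (p ∨ r) ∧ (¬p ∨ ¬r) ∧ (¬(s ∨ ¬p) ∨ ¬¬(s ∧ ¬p)) ∧ (q ∨ s) ∧ ¬(q ∧ s) ∧ ¬p ∧ r ∧ s   [De Morgan]
= (p ∨ r) ∧ (¬p ∨ ¬r) ∧ ((¬s ∧ ¬¬p) ∨ ¬¬(s ∧ ¬p)) ∧ (q ∨ s) ∧ ¬(q ∧ s) ∧ ¬p ∧ r ∧ s   [De Morgan]
= (p ∨ r) ∧ (¬p ∨ ¬r) ∧ ((¬s ∧ p) ∨ ¬¬(s ∧ ¬p)) ∧ (q ∨ s) ∧ ¬(q ∧ s) ∧ ¬p ∧ r ∧ s   [double negation]
= (p ∨ r) ∧ (¬p ∨ ¬r) ∧ ((¬s ∧ p) ∨ (s ∧ ¬p)) ∧ (q ∨ s) ∧ ¬(q ∧ s) ∧ ¬p ∧ r ∧ s   [double negation]
= (p ∨ r) ∧ (¬p ∨ ¬r) ∧ ((¬s ∧ p) ∨ (s ∧ ¬p)) ∧ (q ∨ s) ∧ (¬q ∨ ¬s) ∧ ¬p ∧ r ∧ s   [De Morgan]
= (p ∨ r) ∧ (¬p ∨ ¬r) ∧ (¬s ∨ s) ∧ (¬s ∨ ¬p) ∧ (p ∨ s) ∧ (p ∨ ¬p) ∧ (q ∨ s) ∧ (¬q ∨ ¬s) ∧ ¬p ∧ r ∧ s   [distribute ∨ over ∧]
= (¬q ∨ ¬s) ∧ ¬p ∧ r ∧ s   [simplify]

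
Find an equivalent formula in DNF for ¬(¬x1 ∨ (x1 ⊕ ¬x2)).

x1 ∧ ¬x2

¬(¬x1 ∨ (x1 ⊕ ¬x2))
= ¬(¬x1 ∨ (x1 ∧ ¬¬x2) ∨ (¬x1 ∧ ¬x2))   [expand ⊕]
= ¬¬x1 ∧ ¬(x1 ∧ ¬¬x2) ∧ ¬(¬x1 ∧ ¬x2)   [De Morgan]
= x1 ∧ ¬(x1 ∧ ¬¬x2) ∧ ¬(¬x1 ∧ ¬x2)   [double negation]
= x1 ∧ (¬x1 ∨ ¬¬¬x2) ∧ ¬(¬x1 ∧ ¬x2)   [De Morgan]
= x1 ∧ (¬x1 ∨ ¬x2) ∧ ¬(¬x1 ∧ ¬x2)   [double negation]
= x1 ∧ (¬x1 ∨ ¬x2) ∧ (¬¬x1 ∨ ¬¬x2)   [De Morgan]
= x1 ∧ (¬x1 ∨ ¬x2) ∧ (x1 ∨ ¬¬x2)   [double negation]
= x1 ∧ (¬x1 ∨ ¬x2) ∧ (x1 ∨ x2)   [double negation]
= (x1 ∧ ¬x1 ∧ x1) ∨ (x1 ∧ ¬x1 ∧ x2) ∨ (x1 ∧ ¬x2 ∧ x1) ∨ (x1 ∧ ¬x2 ∧ x2)   [distribute ∧ over ∨]
= x1 ∧ ¬x2   [simplify]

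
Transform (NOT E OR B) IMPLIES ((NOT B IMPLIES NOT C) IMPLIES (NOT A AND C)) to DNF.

(E AND NOT B) OR (NOT B AND C) OR (NOT A AND C)

(NOT E OR B) IMPLIES ((NOT B IMPLIES NOT C) IMPLIES (NOT A AND C))
≡ NOT (NOT E OR B) OR ((NOT B IMPLIES NOT C) IMPLIES (NOT A AND C))   [eliminate IMPLIES]
≡ NOT (NOT E OR B) OR NOT (NOT B IMPLIES NOT C) OR (NOT A AND C)   [eliminate IMPLIES]
≡ NOT (NOT E OR B) OR NOT (NOT NOT B OR NOT C) OR (NOT A AND C)   [eliminate IMPLIES]
≡ (NOT NOT E AND NOT B) OR NOT (NOT NOT B OR NOT C) OR (NOT A AND C)   [De Morgan]
≡ (E AND NOT B) OR NOT (NOT NOT B OR NOT C) OR (NOT A AND C)   [double negation]
≡ (E AND NOT B) OR (NOT NOT NOT B AND NOT NOT C) OR (NOT A AND C)   [De Morgan]
≡ (E AND NOT B) OR (NOT B AND NOT NOT C) OR (NOT A AND C)   [double negation]
≡ (E AND NOT B) OR (NOT B AND C) OR (NOT A AND C)   [double negation]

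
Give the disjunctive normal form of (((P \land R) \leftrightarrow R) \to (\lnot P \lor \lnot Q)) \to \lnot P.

(\lnot R \land P \land Q) \lor (R \land P \land Q) \lor \lnot P

(((P \land R) \leftrightarrow R) \to (\lnot P \lor \lnot Q)) \to \lnot P
= \lnot (((P \land R) \leftrightarrow R) \to (\lnot P \lor \lnot Q)) \lor \lnot P
= \lnot (\lnot ((P \land R) \leftrightarrow R) \lor \lnot P \lor \lnot Q) \lor \lnot P
= \lnot (\lnot (((P \land R) \to R) \land (R \to (P \land R))) \lor \lnot P \lor \lnot Q) \lor \lnot P
= \lnot (\lnot ((\lnot (P \land R) \lor R) \land (R \to (P \land R))) \lor \lnot P \lor \lnot Q) \lor \lnot P
= \lnot (\lnot ((\lnot (P \land R) \lor R) \land (\lnot R \lor (P \land R))) \lor \lnot P \lor \lnot Q) \lor \lnot P
= (\lnot \lnot ((\lnot (P \land R) \lor R) \land (\lnot R \lor (P \land R))) \land \lnot \lnot P \land \lnot \lnot Q) \lor \lnot P
= ((\lnot (P \land R) \lor R) \land (\lnot R \lor (P \land R)) \land \lnot \lnot P \land \lnot \lnot Q) \lor \lnot P
= ((\lnot P \lor \lnot R \lor R) \land (\lnot R \lor (P \land R)) \land \lnot \lnot P \land \lnot \lnot Q) \lor \lnot P
= ((\lnot P \lor \lnot R \lor R) \land (\lnot R \lor (P \land R)) \land P \land \lnot \lnot Q) \lor \lnot P
= ((\lnot P \lor \lnot R \lor R) \land (\lnot R \lor (P \land R)) \land P \land Q) \lor \lnot P
= (\lnot P \land \lnot R \land P \land Q) \lor (\lnot P \land P \land R \land P \land Q) \lor (\lnot R \land \lnot R \land P \land Q) \lor (\lnot R \land P \land R \land P \land Q) \lor (R \land \lnot R \land P \land Q) \lor (R \land P \land R \land P \land Q) \lor \lnot P
= (\lnot R \land P \land Q) \lor (R \land P \land Q) \lor \lnot P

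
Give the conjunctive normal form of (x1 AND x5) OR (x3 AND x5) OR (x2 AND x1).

(x1 AND x5) OR (x3 AND x5) OR (x2 AND x1)
⇔ (x1 OR x3 OR x2) AND (x1 OR x3 OR x1) AND (x1 OR x5 OR x2) AND (x1 OR x5 OR x1) AND (x5 OR x3 OR x2) AND (x5 OR x3 OR x1) AND (x5 OR x5 OR x2) AND (x5 OR x5 OR x1)   [distribute OR over AND]
⇔ (x1 OR x3) AND (x1 OR x5) AND (x5 OR x2)   [simplify]

(x1 OR x3) AND (x1 OR x5) AND (x5 OR x2)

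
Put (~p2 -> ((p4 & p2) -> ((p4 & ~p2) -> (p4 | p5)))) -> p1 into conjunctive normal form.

(~p2 -> ((p4 & p2) -> ((p4 & ~p2) -> (p4 | p5)))) -> p1
⇔ ~(~p2 -> ((p4 & p2) -> ((p4 & ~p2) -> (p4 | p5)))) | p1   (eliminate ->)
⇔ ~(~~p2 | ((p4 & p2) -> ((p4 & ~p2) -> (p4 | p5)))) | p1   (eliminate ->)
⇔ ~(~~p2 | ~(p4 & p2) | ((p4 & ~p2) -> (p4 | p5))) | p1   (eliminate ->)
⇔ ~(~~p2 | ~(p4 & p2) | ~(p4 & ~p2) | p4 | p5) | p1   (eliminate ->)
⇔ (~~~p2 & ~~(p4 & p2) & ~~(p4 & ~p2) & ~p4 & ~p5) | p1   (De Morgan)
⇔ (~p2 & ~~(p4 & p2) & ~~(p4 & ~p2) & ~p4 & ~p5) | p1   (double negation)
⇔ (~p2 & p4 & p2 & ~~(p4 & ~p2) & ~p4 & ~p5) | p1   (double negation)
⇔ (~p2 & p4 & p2 & p4 & ~p2 & ~p4 & ~p5) | p1   (double negation)
⇔ (~p2 | p1) & (p4 | p1) & (p2 | p1) & (p4 | p1) & (~p2 | p1) & (~p4 | p1) & (~p5 | p1)   (distribute | over &)
⇔ (~p2 | p1) & (p4 | p1) & (p2 | p1) & (~p4 | p1) & (~p5 | p1)   (simplify)

(~p2 | p1) & (p4 | p1) & (p2 | p1) & (~p4 | p1) & (~p5 | p1)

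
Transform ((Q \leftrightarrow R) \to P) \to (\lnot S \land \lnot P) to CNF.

((Q \leftrightarrow R) \to P) \to (\lnot S \land \lnot P)
= \lnot ((Q \leftrightarrow R) \to P) \lor (\lnot S \land \lnot P)   [eliminate \to]
= \lnot (\lnot (Q \leftrightarrow R) \lor P) \lor (\lnot S \land \lnot P)   [eliminate \to]
= \lnot (\lnot ((Q \to R) \land (R \to Q)) \lor P) \lor (\lnot S \land \lnot P)   [eliminate \leftrightarrow]
= \lnot (\lnot ((\lnot Q \lor R) \land (R \to Q)) \lor P) \lor (\lnot S \land \lnot P)   [eliminate \to]
= \lnot (\lnot ((\lnot Q \lor R) \land (\lnot R \lor Q)) \lor P) \lor (\lnot S \land \lnot P)   [eliminate \to]
= (\lnot \lnot ((\lnot Q \lor R) \land (\lnot R \lor Q)) \land \lnot P) \lor (\lnot S \land \lnot P)   [De Morgan]
= ((\lnot Q \lor R) \land (\lnot R \lor Q) \land \lnot P) \lor (\lnot S \land \lnot P)   [double negation]
= (\lnot Q \lor R \lor \lnot S) \land (\lnot Q \lor R \lor \lnot P) \land (\lnot R \lor Q \lor \lnot S) \land (\lnot R \lor Q \lor \lnot P) \land (\lnot P \lor \lnot S) \land (\lnot P \lor \lnot P)   [distribute \lor over \land]
= (\lnot Q \lor R \lor \lnot S) \land (\lnot R \lor Q \lor \lnot S) \land \lnot P   [simplify]

(\lnot Q \lor R \lor \lnot S) \land (\lnot R \lor Q \lor \lnot S) \land \lnot P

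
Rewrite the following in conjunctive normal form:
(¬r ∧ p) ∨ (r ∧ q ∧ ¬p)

(¬r ∨ q) ∧ (¬r ∨ ¬p) ∧ (p ∨ r) ∧ (p ∨ q)

(¬r ∧ p) ∨ (r ∧ q ∧ ¬p)
≡ (¬r ∨ r) ∧ (¬r ∨ q) ∧ (¬r ∨ ¬p) ∧ (p ∨ r) ∧ (p ∨ q) ∧ (p ∨ ¬p)   (distribute ∨ over ∧)
≡ (¬r ∨ q) ∧ (¬r ∨ ¬p) ∧ (p ∨ r) ∧ (p ∨ q)   (simplify)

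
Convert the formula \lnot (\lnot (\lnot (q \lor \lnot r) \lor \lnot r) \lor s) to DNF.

\lnot q \land r \land \lnot s \lor \lnot r \land \lnot s

\lnot (\lnot (\lnot (q \lor \lnot r) \lor \lnot r) \lor s)
≡ \lnot \lnot (\lnot (q \lor \lnot r) \lor \lnot r) \land \lnot s
≡ (\lnot (q \lor \lnot r) \lor \lnot r) \land \lnot s
≡ (\lnot q \land \lnot \lnot r \lor \lnot r) \land \lnot s
≡ (\lnot q \land r \lor \lnot r) \land \lnot s
≡ \lnot q \land r \land \lnot s \lor \lnot r \land \lnot s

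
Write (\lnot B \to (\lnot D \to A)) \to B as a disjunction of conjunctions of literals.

(\lnot B \to (\lnot D \to A)) \to B
≡ \lnot (\lnot B \to (\lnot D \to A)) \lor B
≡ \lnot (\lnot \lnot B \lor (\lnot D \to A)) \lor B
≡ \lnot (\lnot \lnot B \lor \lnot \lnot D \lor A) \lor B
≡ \lnot \lnot \lnot B \land \lnot \lnot \lnot D \land \lnot A \lor B
≡ \lnot B \land \lnot \lnot \lnot D \land \lnot A \lor B
≡ \lnot B \land \lnot D \land \lnot A \lor B

\lnot B \land \lnot D \land \lnot A \lor B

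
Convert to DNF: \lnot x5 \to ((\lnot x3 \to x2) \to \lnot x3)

x5 \lor \lnot x3

\lnot x5 \to ((\lnot x3 \to x2) \to \lnot x3)
⇔ \lnot \lnot x5 \lor ((\lnot x3 \to x2) \to \lnot x3)   [eliminate \to]
⇔ \lnot \lnot x5 \lor \lnot (\lnot x3 \to x2) \lor \lnot x3   [eliminate \to]
⇔ \lnot \lnot x5 \lor \lnot (\lnot \lnot x3 \lor x2) \lor \lnot x3   [eliminate \to]
⇔ x5 \lor \lnot (\lnot \lnot x3 \lor x2) \lor \lnot x3   [double negation]
⇔ x5 \lor (\lnot \lnot \lnot x3 \land \lnot x2) \lor \lnot x3   [De Morgan]
⇔ x5 \lor (\lnot x3 \land \lnot x2) \lor \lnot x3   [double negation]
⇔ x5 \lor \lnot x3   [simplify]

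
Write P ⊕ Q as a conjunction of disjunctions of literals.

(P ∨ Q) ∧ (¬P ∨ ¬Q)

P ⊕ Q
= (P ∨ Q) ∧ ¬(P ∧ Q)   [expand ⊕]
= (P ∨ Q) ∧ (¬P ∨ ¬Q)   [De Morgan]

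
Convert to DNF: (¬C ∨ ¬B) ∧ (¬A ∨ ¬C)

¬C ∨ (¬B ∧ ¬A)

(¬C ∨ ¬B) ∧ (¬A ∨ ¬C)
⇔ (¬C ∧ ¬A) ∨ (¬C ∧ ¬C) ∨ (¬B ∧ ¬A) ∨ (¬B ∧ ¬C)   [distribute ∧ over ∨]
⇔ ¬C ∨ (¬B ∧ ¬A)   [simplify]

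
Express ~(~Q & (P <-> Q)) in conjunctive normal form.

Q | P

~(~Q & (P <-> Q))
⇔ ~(~Q & (P -> Q) & (Q -> P))   [eliminate <->]
⇔ ~(~Q & (~P | Q) & (Q -> P))   [eliminate ->]
⇔ ~(~Q & (~P | Q) & (~Q | P))   [eliminate ->]
⇔ ~~Q | ~(~P | Q) | ~(~Q | P)   [De Morgan]
⇔ Q | ~(~P | Q) | ~(~Q | P)   [double negation]
⇔ Q | (~~P & ~Q) | ~(~Q | P)   [De Morgan]
⇔ Q | (P & ~Q) | ~(~Q | P)   [double negation]
⇔ Q | (P & ~Q) | (~~Q & ~P)   [De Morgan]
⇔ Q | (P & ~Q) | (Q & ~P)   [double negation]
⇔ (Q | P | Q) & (Q | P | ~P) & (Q | ~Q | Q) & (Q | ~Q | ~P)   [distribute | over &]
⇔ Q | P   [simplify]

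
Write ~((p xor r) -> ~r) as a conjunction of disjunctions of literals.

~((p xor r) -> ~r)
⇔ ~(~(p xor r) | ~r)   [eliminate ->]
⇔ ~(~((p | r) & ~(p & r)) | ~r)   [expand xor]
⇔ ~~((p | r) & ~(p & r)) & ~~r   [De Morgan]
⇔ (p | r) & ~(p & r) & ~~r   [double negation]
⇔ (p | r) & (~p | ~r) & ~~r   [De Morgan]
⇔ (p | r) & (~p | ~r) & r   [double negation]
⇔ (~p | ~r) & r   [simplify]

(~p | ~r) & r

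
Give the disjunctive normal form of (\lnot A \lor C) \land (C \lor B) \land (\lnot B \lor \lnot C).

(\lnot A \lor C) \land (C \lor B) \land (\lnot B \lor \lnot C)
≡ (\lnot A \land C \land \lnot B) \lor (\lnot A \land C \land \lnot C) \lor (\lnot A \land B \land \lnot B) \lor (\lnot A \land B \land \lnot C) \lor (C \land C \land \lnot B) \lor (C \land C \land \lnot C) \lor (C \land B \land \lnot B) \lor (C \land B \land \lnot C)   [distribute \land over \lor]
≡ (\lnot A \land B \land \lnot C) \lor (C \land \lnot B)   [simplify]

(\lnot A \land B \land \lnot C) \lor (C \land \lnot B)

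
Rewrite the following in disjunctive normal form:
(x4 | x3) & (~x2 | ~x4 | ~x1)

(x4 | x3) & (~x2 | ~x4 | ~x1)
≡ (x4 & ~x2) | (x4 & ~x4) | (x4 & ~x1) | (x3 & ~x2) | (x3 & ~x4) | (x3 & ~x1)   [distribute & over |]
≡ (x4 & ~x2) | (x4 & ~x1) | (x3 & ~x2) | (x3 & ~x4) | (x3 & ~x1)   [simplify]

(x4 & ~x2) | (x4 & ~x1) | (x3 & ~x2) | (x3 & ~x4) | (x3 & ~x1)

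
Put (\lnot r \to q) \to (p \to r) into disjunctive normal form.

(\lnot r \to q) \to (p \to r)
≡ \lnot (\lnot r \to q) \lor (p \to r)   [eliminate \to]
≡ \lnot (\lnot \lnot r \lor q) \lor (p \to r)   [eliminate \to]
≡ \lnot (\lnot \lnot r \lor q) \lor \lnot p \lor r   [eliminate \to]
≡ (\lnot \lnot \lnot r \land \lnot q) \lor \lnot p \lor r   [De Morgan]
≡ (\lnot r \land \lnot q) \lor \lnot p \lor r   [double negation]

(\lnot r \land \lnot q) \lor \lnot p \lor r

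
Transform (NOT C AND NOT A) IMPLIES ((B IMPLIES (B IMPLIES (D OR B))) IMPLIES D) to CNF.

(C OR A OR B OR D) AND (C OR A OR NOT B OR D)

(NOT C AND NOT A) IMPLIES ((B IMPLIES (B IMPLIES (D OR B))) IMPLIES D)
≡ NOT (NOT C AND NOT A) OR ((B IMPLIES (B IMPLIES (D OR B))) IMPLIES D)   — eliminate IMPLIES
≡ NOT (NOT C AND NOT A) OR NOT (B IMPLIES (B IMPLIES (D OR B))) OR D   — eliminate IMPLIES
≡ NOT (NOT C AND NOT A) OR NOT (NOT B OR (B IMPLIES (D OR B))) OR D   — eliminate IMPLIES
≡ NOT (NOT C AND NOT A) OR NOT (NOT B OR NOT B OR D OR B) OR D   — eliminate IMPLIES
≡ NOT NOT C OR NOT NOT A OR NOT (NOT B OR NOT B OR D OR B) OR D   — De Morgan
≡ C OR NOT NOT A OR NOT (NOT B OR NOT B OR D OR B) OR D   — double negation
≡ C OR A OR NOT (NOT B OR NOT B OR D OR B) OR D   — double negation
≡ C OR A OR (NOT NOT B AND NOT NOT B AND NOT D AND NOT B) OR D   — De Morgan
≡ C OR A OR (B AND NOT NOT B AND NOT D AND NOT B) OR D   — double negation
≡ C OR A OR (B AND B AND NOT D AND NOT B) OR D   — double negation
≡ (C OR A OR B OR D) AND (C OR A OR B OR D) AND (C OR A OR NOT D OR D) AND (C OR A OR NOT B OR D)   — distribute OR over AND
≡ (C OR A OR B OR D) AND (C OR A OR NOT B OR D)   — simplify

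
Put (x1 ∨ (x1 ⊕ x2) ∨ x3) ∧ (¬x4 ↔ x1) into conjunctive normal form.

(x1 ∨ (x1 ⊕ x2) ∨ x3) ∧ (¬x4 ↔ x1)
≡ (x1 ∨ ((x1 ∨ x2) ∧ ¬(x1 ∧ x2)) ∨ x3) ∧ (¬x4 ↔ x1)   [expand ⊕]
≡ (x1 ∨ ((x1 ∨ x2) ∧ ¬(x1 ∧ x2)) ∨ x3) ∧ (¬x4 → x1) ∧ (x1 → ¬x4)   [eliminate ↔]
≡ (x1 ∨ ((x1 ∨ x2) ∧ ¬(x1 ∧ x2)) ∨ x3) ∧ (¬¬x4 ∨ x1) ∧ (x1 → ¬x4)   [eliminate →]
≡ (x1 ∨ ((x1 ∨ x2) ∧ ¬(x1 ∧ x2)) ∨ x3) ∧ (¬¬x4 ∨ x1) ∧ (¬x1 ∨ ¬x4)   [eliminate →]
≡ (x1 ∨ ((x1 ∨ x2) ∧ (¬x1 ∨ ¬x2)) ∨ x3) ∧ (¬¬x4 ∨ x1) ∧ (¬x1 ∨ ¬x4)   [De Morgan]
≡ (x1 ∨ ((x1 ∨ x2) ∧ (¬x1 ∨ ¬x2)) ∨ x3) ∧ (x4 ∨ x1) ∧ (¬x1 ∨ ¬x4)   [double negation]
≡ (x1 ∨ x1 ∨ x2 ∨ x3) ∧ (x1 ∨ ¬x1 ∨ ¬x2 ∨ x3) ∧ (x4 ∨ x1) ∧ (¬x1 ∨ ¬x4)   [distribute ∨ over ∧]
≡ (x1 ∨ x2 ∨ x3) ∧ (x4 ∨ x1) ∧ (¬x1 ∨ ¬x4)   [simplify]

(x1 ∨ x2 ∨ x3) ∧ (x4 ∨ x1) ∧ (¬x1 ∨ ¬x4)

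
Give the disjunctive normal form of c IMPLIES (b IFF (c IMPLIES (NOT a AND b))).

c IMPLIES (b IFF (c IMPLIES (NOT a AND b)))
≡ NOT c OR (b IFF (c IMPLIES (NOT a AND b)))   [eliminate IMPLIES]
≡ NOT c OR ((b IMPLIES (c IMPLIES (NOT a AND b))) AND ((c IMPLIES (NOT a AND b)) IMPLIES b))   [eliminate IFF]
≡ NOT c OR ((NOT b OR (c IMPLIES (NOT a AND b))) AND ((c IMPLIES (NOT a AND b)) IMPLIES b))   [eliminate IMPLIES]
≡ NOT c OR ((NOT b OR NOT c OR (NOT a AND b)) AND ((c IMPLIES (NOT a AND b)) IMPLIES b))   [eliminate IMPLIES]
≡ NOT c OR ((NOT b OR NOT c OR (NOT a AND b)) AND (NOT (c IMPLIES (NOT a AND b)) OR b))   [eliminate IMPLIES]
≡ NOT c OR ((NOT b OR NOT c OR (NOT a AND b)) AND (NOT (NOT c OR (NOT a AND b)) OR b))   [eliminate IMPLIES]
≡ NOT c OR ((NOT b OR NOT c OR (NOT a AND b)) AND ((NOT NOT c AND NOT (NOT a AND b)) OR b))   [De Morgan]
≡ NOT c OR ((NOT b OR NOT c OR (NOT a AND b)) AND ((c AND NOT (NOT a AND b)) OR b))   [double negation]
≡ NOT c OR ((NOT b OR NOT c OR (NOT a AND b)) AND ((c AND (NOT NOT a OR NOT b)) OR b))   [De Morgan]
≡ NOT c OR ((NOT b OR NOT c OR (NOT a AND b)) AND ((c AND (a OR NOT b)) OR b))   [double negation]
≡ NOT c OR (NOT b AND c AND a) OR (NOT b AND c AND NOT b) OR (NOT b AND b) OR (NOT c AND c AND a) OR (NOT c AND c AND NOT b) OR (NOT c AND b) OR (NOT a AND b AND c AND a) OR (NOT a AND b AND c AND NOT b) OR (NOT a AND b AND b)   [distribute AND over OR]
≡ NOT c OR (NOT b AND c) OR (NOT a AND b)   [simplify]

NOT c OR (NOT b AND c) OR (NOT a AND b)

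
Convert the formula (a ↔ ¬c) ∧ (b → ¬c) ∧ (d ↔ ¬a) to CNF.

(a ↔ ¬c) ∧ (b → ¬c) ∧ (d ↔ ¬a)
≡ (a → ¬c) ∧ (¬c → a) ∧ (b → ¬c) ∧ (d ↔ ¬a)   — eliminate ↔
≡ (¬a ∨ ¬c) ∧ (¬c → a) ∧ (b → ¬c) ∧ (d ↔ ¬a)   — eliminate →
≡ (¬a ∨ ¬c) ∧ (¬¬c ∨ a) ∧ (b → ¬c) ∧ (d ↔ ¬a)   — eliminate →
≡ (¬a ∨ ¬c) ∧ (¬¬c ∨ a) ∧ (¬b ∨ ¬c) ∧ (d ↔ ¬a)   — eliminate →
≡ (¬a ∨ ¬c) ∧ (¬¬c ∨ a) ∧ (¬b ∨ ¬c) ∧ (d → ¬a) ∧ (¬a → d)   — eliminate ↔
≡ (¬a ∨ ¬c) ∧ (¬¬c ∨ a) ∧ (¬b ∨ ¬c) ∧ (¬d ∨ ¬a) ∧ (¬a → d)   — eliminate →
≡ (¬a ∨ ¬c) ∧ (¬¬c ∨ a) ∧ (¬b ∨ ¬c) ∧ (¬d ∨ ¬a) ∧ (¬¬a ∨ d)   — eliminate →
≡ (¬a ∨ ¬c) ∧ (c ∨ a) ∧ (¬b ∨ ¬c) ∧ (¬d ∨ ¬a) ∧ (¬¬a ∨ d)   — double negation
≡ (¬a ∨ ¬c) ∧ (c ∨ a) ∧ (¬b ∨ ¬c) ∧ (¬d ∨ ¬a) ∧ (a ∨ d)   — double negation

(¬a ∨ ¬c) ∧ (c ∨ a) ∧ (¬b ∨ ¬c) ∧ (¬d ∨ ¬a) ∧ (a ∨ d)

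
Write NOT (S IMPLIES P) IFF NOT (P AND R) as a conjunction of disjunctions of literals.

NOT (S IMPLIES P) IFF NOT (P AND R)
≡ (NOT (S IMPLIES P) IMPLIES NOT (P AND R)) AND (NOT (P AND R) IMPLIES NOT (S IMPLIES P))   [eliminate IFF]
≡ (NOT NOT (S IMPLIES P) OR NOT (P AND R)) AND (NOT (P AND R) IMPLIES NOT (S IMPLIES P))   [eliminate IMPLIES]
≡ (NOT NOT (NOT S OR P) OR NOT (P AND R)) AND (NOT (P AND R) IMPLIES NOT (S IMPLIES P))   [eliminate IMPLIES]
≡ (NOT NOT (NOT S OR P) OR NOT (P AND R)) AND (NOT NOT (P AND R) OR NOT (S IMPLIES P))   [eliminate IMPLIES]
≡ (NOT NOT (NOT S OR P) OR NOT (P AND R)) AND (NOT NOT (P AND R) OR NOT (NOT S OR P))   [eliminate IMPLIES]
≡ (NOT S OR P OR NOT (P AND R)) AND (NOT NOT (P AND R) OR NOT (NOT S OR P))   [double negation]
≡ (NOT S OR P OR NOT P OR NOT R) AND (NOT NOT (P AND R) OR NOT (NOT S OR P))   [De Morgan]
≡ (NOT S OR P OR NOT P OR NOT R) AND ((P AND R) OR NOT (NOT S OR P))   [double negation]
≡ (NOT S OR P OR NOT P OR NOT R) AND ((P AND R) OR (NOT NOT S AND NOT P))   [De Morgan]
≡ (NOT S OR P OR NOT P OR NOT R) AND ((P AND R) OR (S AND NOT P))   [double negation]
≡ (NOT S OR P OR NOT P OR NOT R) AND (P OR S) AND (P OR NOT P) AND (R OR S) AND (R OR NOT P)   [distribute OR over AND]
≡ (P OR S) AND (R OR S) AND (R OR NOT P)   [simplify]

(P OR S) AND (R OR S) AND (R OR NOT P)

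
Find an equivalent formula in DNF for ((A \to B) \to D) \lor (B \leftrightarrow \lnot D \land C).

A \land \lnot B \lor D \lor \lnot B \land \lnot C \lor \lnot D \land C \land B

((A \to B) \to D) \lor (B \leftrightarrow \lnot D \land C)
⇔ \lnot (A \to B) \lor D \lor (B \leftrightarrow \lnot D \land C)
⇔ \lnot (\lnot A \lor B) \lor D \lor (B \leftrightarrow \lnot D \land C)
⇔ \lnot (\lnot A \lor B) \lor D \lor (B \to \lnot D \land C) \land (\lnot D \land C \to B)
⇔ \lnot (\lnot A \lor B) \lor D \lor (\lnot B \lor \lnot D \land C) \land (\lnot D \land C \to B)
⇔ \lnot (\lnot A \lor B) \lor D \lor (\lnot B \lor \lnot D \land C) \land (\lnot (\lnot D \land C) \lor B)
⇔ \lnot \lnot A \land \lnot B \lor D \lor (\lnot B \lor \lnot D \land C) \land (\lnot (\lnot D \land C) \lor B)
⇔ A \land \lnot B \lor D \lor (\lnot B \lor \lnot D \land C) \land (\lnot (\lnot D \land C) \lor B)
⇔ A \land \lnot B \lor D \lor (\lnot B \lor \lnot D \land C) \land (\lnot \lnot D \lor \lnot C \lor B)
⇔ A \land \lnot B \lor D \lor (\lnot B \lor \lnot D \land C) \land (D \lor \lnot C \lor B)
⇔ A \land \lnot B \lor D \lor \lnot B \land D \lor \lnot B \land \lnot C \lor \lnot B \land B \lor \lnot D \land C \land D \lor \lnot D \land C \land \lnot C \lor \lnot D \land C \land B
⇔ A \land \lnot B \lor D \lor \lnot B \land \lnot C \lor \lnot D \land C \land B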